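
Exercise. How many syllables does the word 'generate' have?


Break 'generate' into syllables: gen-er-ate -> gen | er | ate = 3 syllables

3 syllables


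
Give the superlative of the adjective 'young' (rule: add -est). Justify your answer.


Apply superlative formation (add -est): 'young' -> 'youngest'.

youngest


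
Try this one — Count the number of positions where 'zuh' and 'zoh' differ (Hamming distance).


Alignment:
Position 1: 'z' vs 'z' = match
Position 2: 'u' vs 'o' = DIFFER
Position 3: 'h' vs 'h' = match
Total differences: 1

1


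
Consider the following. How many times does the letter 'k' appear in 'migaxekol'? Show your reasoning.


Letter 'k' in 'migaxekol': found at position(s) 7 = 1 occurrence(s).

1


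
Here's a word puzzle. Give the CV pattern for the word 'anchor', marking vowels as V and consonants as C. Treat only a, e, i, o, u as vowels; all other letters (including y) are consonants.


Letter mapping: a = V, n = C, c = C, h = C, o = V, r = C.

VCCCVC


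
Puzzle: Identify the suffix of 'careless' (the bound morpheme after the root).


The word 'careless' = 'care' (root) + '-less' (suffix). The suffix is '-less'.

less


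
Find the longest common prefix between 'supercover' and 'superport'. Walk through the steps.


Compare from the start: 5 characters match: 'super'. Mismatch at position 6: 'c' vs 'p'.

super


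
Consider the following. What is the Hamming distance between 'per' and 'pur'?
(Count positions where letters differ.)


Alignment:
Position 1: 'p' vs 'p' = match
Position 2: 'e' vs 'u' = DIFFER
Position 3: 'r' vs 'r' = match
Total differences: 1

1


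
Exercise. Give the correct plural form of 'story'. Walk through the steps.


Apply rule: Change -y to -ies (consonant + y). 'story' becomes 'stories'.

stories


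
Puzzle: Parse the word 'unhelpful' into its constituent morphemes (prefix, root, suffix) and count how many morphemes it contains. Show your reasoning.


Step 1: Identify prefix: 'un' (meaning: not/reverse)
Step 2: Identify root: 'help'
Step 3: Identify suffix(es): 'ful'
Decomposition: un- (prefix: not/reverse) + help (root) + -ful (suffix: full of)
Total morphemes: 3

3 morphemes (un- (prefix: not/reverse) + help (root) + -ful (suffix: full of))


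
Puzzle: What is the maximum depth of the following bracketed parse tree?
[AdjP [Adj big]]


Count bracket nesting levels:
'[' at pos 0: depth = 1
'[' at pos 6: depth = 2
Maximum depth reached: 2

2


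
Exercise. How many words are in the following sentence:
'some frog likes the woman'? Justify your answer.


Split into words: some | frog | likes | the | woman = 5 words.

5


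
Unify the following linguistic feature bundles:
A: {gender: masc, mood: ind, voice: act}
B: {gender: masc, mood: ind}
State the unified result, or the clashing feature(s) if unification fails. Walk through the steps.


Compare features:
gender: A=masc vs B=masc -> unified: masc
mood: A=ind vs B=ind -> unified: ind
voice: A=act vs B=_ -> unified: act
No clashes found.

Unified: {gender: masc, mood: ind, voice: act}


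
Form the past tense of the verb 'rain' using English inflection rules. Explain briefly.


Apply rule: Add -ed. 'rain' becomes 'rained'.

rained


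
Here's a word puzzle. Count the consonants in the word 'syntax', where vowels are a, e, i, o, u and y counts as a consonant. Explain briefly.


Consonants in 'syntax': s, y, n, t, x = 5 consonants.

5


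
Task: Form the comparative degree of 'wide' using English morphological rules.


Apply comparative formation (ends in e: add -r): 'wide' -> 'wider'.

wider


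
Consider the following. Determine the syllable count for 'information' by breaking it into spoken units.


Break 'information' into syllables: in-for-ma-tion -> in | for | ma | tion = 4 syllables

4 syllables


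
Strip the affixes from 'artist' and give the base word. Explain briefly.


Remove suffix '-ist' from 'artist' to get root 'art'.

art


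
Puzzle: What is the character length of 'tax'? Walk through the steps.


Spell out 'tax' and number each letter: t(1), a(2), x(3). Total: 3 letters.

3


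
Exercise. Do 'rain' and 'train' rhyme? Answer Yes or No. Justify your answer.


Rime (stressed vowel + following sounds) of 'rain': -ain = /eɪn/
Rime of 'train': -ain = /eɪn/
/eɪn/ and /eɪn/ are the same ending sound, so the words rhyme.

Yes


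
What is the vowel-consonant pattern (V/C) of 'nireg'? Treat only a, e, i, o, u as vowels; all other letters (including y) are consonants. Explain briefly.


Letter mapping: n = C, i = V, r = C, e = V, g = C.

CVCVC


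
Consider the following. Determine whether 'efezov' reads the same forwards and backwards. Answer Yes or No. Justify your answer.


Forward: 'efezov'
Reversed: 'vozefe'
They differ.

No


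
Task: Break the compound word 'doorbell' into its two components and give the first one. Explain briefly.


Split 'doorbell' into 'door' + 'bell'. The first part is 'door'.

door


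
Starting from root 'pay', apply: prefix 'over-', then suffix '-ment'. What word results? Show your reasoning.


Step 1: Add prefix 'over-' to 'pay' = 'overpay'
Step 2: Add suffix '-ment' to 'overpay' = 'overpayment'

overpayment


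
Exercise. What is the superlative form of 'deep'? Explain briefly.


Apply superlative formation (add -est): 'deep' -> 'deepest'.

deepest


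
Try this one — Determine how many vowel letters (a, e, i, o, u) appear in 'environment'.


Vowels in 'environment': e, i, o, e = 4 vowels.

4


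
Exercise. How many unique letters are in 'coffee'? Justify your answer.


Unique letters in 'coffee': {c, e, f, o} = 4 distinct letters.

4


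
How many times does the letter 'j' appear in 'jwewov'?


Letter 'j' in 'jwewov': found at position(s) 1 = 1 occurrence(s).

1


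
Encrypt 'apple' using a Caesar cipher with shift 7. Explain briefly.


Shift each letter by 7: a -> h, p -> w, p -> w, l -> s, e -> l. Result: 'hwwsl'.

hwwsl


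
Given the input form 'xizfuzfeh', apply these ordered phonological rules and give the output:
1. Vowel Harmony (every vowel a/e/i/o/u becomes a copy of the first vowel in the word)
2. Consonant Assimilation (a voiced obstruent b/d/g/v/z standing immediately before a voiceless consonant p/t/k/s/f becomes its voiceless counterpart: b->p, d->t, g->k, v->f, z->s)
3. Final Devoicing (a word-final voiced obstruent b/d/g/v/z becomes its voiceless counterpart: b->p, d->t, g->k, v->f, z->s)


Starting form: 'xizfuzfeh'
Rule 1: Vowel Harmony: all vowels become 'i' (matching first vowel). 'xizfuzfeh' -> 'xizfizfih'
Rule 2: Consonant Assimilation: voiced obstruent before voiceless consonant becomes voiceless ('zf' -> 'sf', 'zf' -> 'sf'). 'xizfizfih' -> 'xisfisfih'
Rule 3: Final Devoicing: final consonant 'h' is not one of the voiced obstruents b/d/g/v/z. No change.
Final form: 'xisfisfih'

xisfisfih


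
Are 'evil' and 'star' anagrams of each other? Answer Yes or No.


Sorted letters of 'evil': 'eilv'
Sorted letters of 'star': 'arst'
They do not match.

No


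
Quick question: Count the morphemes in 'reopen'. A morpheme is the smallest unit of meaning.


Decomposition: re- (prefix) + open (root) = 2 morpheme(s)

2 morphemes


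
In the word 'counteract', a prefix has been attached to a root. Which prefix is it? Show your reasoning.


The word 'counteract' = 'counter' (prefix) + 'act' (root). The prefix is 'counter'.

counter


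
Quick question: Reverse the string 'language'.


Reverse 'language' character by character: 'egaugnal'.

egaugnal


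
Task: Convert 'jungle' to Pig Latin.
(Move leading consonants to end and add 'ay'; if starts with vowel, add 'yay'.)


'jungle': move consonant cluster 'j' to end and add 'ay': 'unglejay'.

unglejay


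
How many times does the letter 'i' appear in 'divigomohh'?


Letter 'i' in 'divigomohh': found at position(s) 2, 4 = 2 occurrence(s).

2


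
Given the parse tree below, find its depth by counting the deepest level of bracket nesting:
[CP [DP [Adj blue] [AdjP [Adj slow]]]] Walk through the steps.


Count bracket nesting levels:
'[' at pos 0: depth = 1
'[' at pos 4: depth = 2
'[' at pos 8: depth = 3
'[' at pos 19: depth = 3
'[' at pos 25: depth = 4
Maximum depth reached: 4

4


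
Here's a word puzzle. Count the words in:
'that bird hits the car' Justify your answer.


Split into words: that | bird | hits | the | car = 5 words.

5


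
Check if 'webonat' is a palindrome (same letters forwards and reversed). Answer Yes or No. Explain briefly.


Forward: 'webonat'
Reversed: 'tanobew'
They differ.

No


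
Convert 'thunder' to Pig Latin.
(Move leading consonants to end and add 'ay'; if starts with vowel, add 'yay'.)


'thunder': move consonant cluster 'th' to end and add 'ay': 'underthay'.

underthay


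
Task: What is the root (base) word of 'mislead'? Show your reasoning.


Remove prefix 'mis' from 'mislead' to get root 'lead'.

lead


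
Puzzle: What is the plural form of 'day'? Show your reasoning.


Apply rule: Add -s. 'day' becomes 'days'.

days


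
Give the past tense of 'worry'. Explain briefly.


Apply rule: Change -y to -ied. 'worry' becomes 'worried'.

worried


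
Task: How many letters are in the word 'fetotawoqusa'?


Spell out 'fetotawoqusa' and number each letter: f(1), e(2), t(3), o(4), t(5), a(6), w(7), o(8), q(9), u(10), s(11), a(12). Total: 12 letters.

12


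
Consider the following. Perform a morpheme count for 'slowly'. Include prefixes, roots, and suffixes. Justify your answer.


Decomposition: slow (root) + -ly (suffix) = 2 morpheme(s)

2 morphemes


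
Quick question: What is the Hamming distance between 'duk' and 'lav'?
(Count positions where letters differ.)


Alignment:
Position 1: 'd' vs 'l' = DIFFER
Position 2: 'u' vs 'a' = DIFFER
Position 3: 'k' vs 'v' = DIFFER
Total differences: 3

3


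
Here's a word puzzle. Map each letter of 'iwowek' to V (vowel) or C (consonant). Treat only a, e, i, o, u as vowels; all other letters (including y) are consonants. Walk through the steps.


Letter mapping: i = V, w = C, o = V, w = C, e = V, k = C.

VCVCVC


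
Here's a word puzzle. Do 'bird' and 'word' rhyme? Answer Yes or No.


Rime (stressed vowel + following sounds) of 'bird': -ird = /ɜːrd/
Rime of 'word': -ord = /ɜːrd/
/ɜːrd/ and /ɜːrd/ are the same ending sound, so the words rhyme.

Yes


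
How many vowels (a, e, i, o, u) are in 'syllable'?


Vowels in 'syllable': a, e = 2 vowels.

2


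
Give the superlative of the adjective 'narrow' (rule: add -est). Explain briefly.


Apply superlative formation (add -est): 'narrow' -> 'narrowest'.

narrowest


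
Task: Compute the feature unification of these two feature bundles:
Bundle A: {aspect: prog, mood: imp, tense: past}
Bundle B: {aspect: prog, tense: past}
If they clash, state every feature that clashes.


Compare features:
aspect: A=prog vs B=prog -> unified: prog
mood: A=imp vs B=_ -> unified: imp
tense: A=past vs B=past -> unified: past
No clashes found.

Unified: {aspect: prog, mood: imp, tense: past}


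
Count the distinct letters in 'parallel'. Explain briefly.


Unique letters in 'parallel': {a, e, l, p, r} = 5 distinct letters.

5


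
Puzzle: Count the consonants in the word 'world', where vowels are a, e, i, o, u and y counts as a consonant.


Consonants in 'world': w, r, l, d = 4 consonants.

4


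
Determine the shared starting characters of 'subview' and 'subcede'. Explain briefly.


Compare from the start: 3 characters match: 'sub'. Mismatch at position 4: 'v' vs 'c'.

sub


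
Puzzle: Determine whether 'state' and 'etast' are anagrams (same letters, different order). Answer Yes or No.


Sorted letters of 'state': 'aestt'
Sorted letters of 'etast': 'aestt'
They match.

Yes


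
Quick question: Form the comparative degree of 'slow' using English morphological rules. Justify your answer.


Apply comparative formation (add -er): 'slow' -> 'slower'.

slower


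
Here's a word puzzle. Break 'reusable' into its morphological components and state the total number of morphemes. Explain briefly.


Step 1: Identify prefix: 're' (meaning: again)
Step 2: Identify root: 'use'
Step 3: Identify suffix(es): 'able'
Decomposition: re- (prefix: again) + use (root) + -able (suffix: capable of)
Total morphemes: 3

3 morphemes (re- (prefix: again) + use (root) + -able (suffix: capable of))


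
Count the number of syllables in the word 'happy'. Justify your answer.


Break 'happy' into syllables: hap-py -> hap | py = 2 syllables

2 syllables


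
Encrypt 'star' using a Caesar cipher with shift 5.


Shift each letter by 5: s -> x, t -> y, a -> f, r -> w. Result: 'xyfw'.

xyfw


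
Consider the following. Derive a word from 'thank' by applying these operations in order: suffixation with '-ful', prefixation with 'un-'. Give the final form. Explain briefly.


Step 1: Add suffix '-ful' to 'thank' = 'thankful'
Step 2: Add prefix 'un-' to 'thankful' = 'unthankful'

unthankful


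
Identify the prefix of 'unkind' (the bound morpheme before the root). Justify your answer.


The word 'unkind' = 'un' (prefix) + 'kind' (root). The prefix is 'un'.

un


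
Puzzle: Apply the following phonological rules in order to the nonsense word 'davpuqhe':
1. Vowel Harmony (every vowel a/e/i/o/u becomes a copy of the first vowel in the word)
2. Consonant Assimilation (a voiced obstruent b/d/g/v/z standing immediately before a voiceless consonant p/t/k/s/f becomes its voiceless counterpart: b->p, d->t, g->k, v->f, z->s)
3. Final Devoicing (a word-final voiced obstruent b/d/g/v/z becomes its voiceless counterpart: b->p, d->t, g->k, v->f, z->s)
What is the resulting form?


Starting form: 'davpuqhe'
Rule 1: Vowel Harmony: all vowels become 'a' (matching first vowel). 'davpuqhe' -> 'davpaqha'
Rule 2: Consonant Assimilation: voiced obstruent before voiceless consonant becomes voiceless ('vp' -> 'fp'). 'davpaqha' -> 'dafpaqha'
Rule 3: Final Devoicing: the word ends in the vowel 'a', not a consonant. No change.
Final form: 'dafpaqha'

dafpaqha


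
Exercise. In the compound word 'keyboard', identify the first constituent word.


Split 'keyboard' into 'key' + 'board'. The first part is 'key'.

key


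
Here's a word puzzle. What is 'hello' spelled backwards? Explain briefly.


Reverse 'hello' character by character: 'olleh'.

olleh


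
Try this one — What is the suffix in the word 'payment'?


The word 'payment' = 'pay' (root) + '-ment' (suffix). The suffix is '-ment'.

ment


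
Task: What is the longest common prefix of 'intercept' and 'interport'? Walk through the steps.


Compare from the start: 5 characters match: 'inter'. Mismatch at position 6: 'c' vs 'p'.

inter


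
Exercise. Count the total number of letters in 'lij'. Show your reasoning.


Spell out 'lij' and number each letter: l(1), i(2), j(3). Total: 3 letters.

3


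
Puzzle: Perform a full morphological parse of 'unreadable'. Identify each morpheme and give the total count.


Step 1: Identify prefix: 'un' (meaning: not/reverse)
Step 2: Identify root: 'read'
Step 3: Identify suffix(es): 'able'
Decomposition: un- (prefix: not/reverse) + read (root) + -able (suffix: capable of)
Total morphemes: 3

3 morphemes (un- (prefix: not/reverse) + read (root) + -able (suffix: capable of))


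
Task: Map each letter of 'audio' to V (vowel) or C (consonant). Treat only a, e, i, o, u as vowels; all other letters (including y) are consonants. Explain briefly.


Letter mapping: a = V, u = V, d = C, i = V, o = V.

VVCVV


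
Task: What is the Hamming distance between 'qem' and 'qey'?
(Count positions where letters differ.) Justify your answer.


Alignment:
Position 1: 'q' vs 'q' = match
Position 2: 'e' vs 'e' = match
Position 3: 'm' vs 'y' = DIFFER
Total differences: 1

1


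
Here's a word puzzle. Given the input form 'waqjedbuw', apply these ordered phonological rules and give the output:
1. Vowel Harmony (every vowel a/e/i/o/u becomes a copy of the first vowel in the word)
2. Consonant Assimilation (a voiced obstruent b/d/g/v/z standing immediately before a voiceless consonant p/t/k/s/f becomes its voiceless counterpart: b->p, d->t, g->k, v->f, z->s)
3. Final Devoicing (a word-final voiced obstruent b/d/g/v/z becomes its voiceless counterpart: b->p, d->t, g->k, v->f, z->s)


Starting form: 'waqjedbuw'
Rule 1: Vowel Harmony: all vowels become 'a' (matching first vowel). 'waqjedbuw' -> 'waqjadbaw'
Rule 2: Consonant Assimilation: no voiced obstruent (b/d/g/v/z) stands immediately before a voiceless consonant (p/t/k/s/f). No change.
Rule 3: Final Devoicing: final consonant 'w' is not one of the voiced obstruents b/d/g/v/z. No change.
Final form: 'waqjadbaw'

waqjadbaw


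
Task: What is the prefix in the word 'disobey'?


The word 'disobey' = 'dis' (prefix) + 'obey' (root). The prefix is 'dis'.

dis


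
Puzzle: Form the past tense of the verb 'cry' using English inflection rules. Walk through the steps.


Apply rule: Change -y to -ied. 'cry' becomes 'cried'.

cried


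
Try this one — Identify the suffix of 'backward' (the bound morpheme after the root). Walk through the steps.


The word 'backward' = 'back' (root) + '-ward' (suffix). The suffix is '-ward'.

ward


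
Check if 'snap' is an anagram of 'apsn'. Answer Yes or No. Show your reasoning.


Sorted letters of 'snap': 'anps'
Sorted letters of 'apsn': 'anps'
They match.

Yes


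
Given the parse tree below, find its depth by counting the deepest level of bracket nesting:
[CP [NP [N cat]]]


Count bracket nesting levels:
'[' at pos 0: depth = 1
'[' at pos 4: depth = 2
'[' at pos 8: depth = 3
Maximum depth reached: 3

3


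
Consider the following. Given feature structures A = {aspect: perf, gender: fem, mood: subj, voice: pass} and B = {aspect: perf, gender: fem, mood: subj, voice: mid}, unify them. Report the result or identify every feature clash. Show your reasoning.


Compare features:
aspect: A=perf vs B=perf -> unified: perf
gender: A=fem vs B=fem -> unified: fem
mood: A=subj vs B=subj -> unified: subj
voice: A=pass vs B=mid -> CLASH
Clash detected on feature 'voice' (pass vs mid); unification fails.

CLASH on 'voice' (pass vs mid)


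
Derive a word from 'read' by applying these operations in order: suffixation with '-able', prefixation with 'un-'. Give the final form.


Step 1: Add suffix '-able' to 'read' = 'readable'
Step 2: Add prefix 'un-' to 'readable' = 'unreadable'

unreadable


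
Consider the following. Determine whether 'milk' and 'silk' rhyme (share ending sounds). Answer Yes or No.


Rime (stressed vowel + following sounds) of 'milk': -ilk = /ɪlk/
Rime of 'silk': -ilk = /ɪlk/
/ɪlk/ and /ɪlk/ are the same ending sound, so the words rhyme.

Yes


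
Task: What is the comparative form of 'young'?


Apply comparative formation (add -er): 'young' -> 'younger'.

younger


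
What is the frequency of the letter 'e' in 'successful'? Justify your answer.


Letter 'e' in 'successful': found at position(s) 5 = 1 occurrence(s).

1


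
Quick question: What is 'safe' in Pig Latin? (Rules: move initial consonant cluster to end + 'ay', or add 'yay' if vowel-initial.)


'safe': move consonant cluster 's' to end and add 'ay': 'afesay'.

afesay


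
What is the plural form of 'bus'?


Apply rule: Add -es (sibilant/fricative ending). 'bus' becomes 'buses'.

buses


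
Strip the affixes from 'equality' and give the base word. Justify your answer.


Remove suffix '-ity' from 'equality' to get root 'equal'.

equal


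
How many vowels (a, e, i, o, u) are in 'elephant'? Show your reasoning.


Vowels in 'elephant': e, e, a = 3 vowels.

3


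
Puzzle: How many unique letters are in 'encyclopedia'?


Unique letters in 'encyclopedia': {a, c, d, e, i, l, n, o, p, y} = 10 distinct letters.

10


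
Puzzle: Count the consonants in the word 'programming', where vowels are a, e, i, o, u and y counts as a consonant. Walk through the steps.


Consonants in 'programming': p, r, g, r, m, m, n, g = 8 consonants.

8


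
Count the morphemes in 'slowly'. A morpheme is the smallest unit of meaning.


Decomposition: slow (root) + -ly (suffix) = 2 morpheme(s)

2 morphemes


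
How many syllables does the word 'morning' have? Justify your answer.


Break 'morning' into syllables: morn-ing -> morn | ing = 2 syllables

2 syllables


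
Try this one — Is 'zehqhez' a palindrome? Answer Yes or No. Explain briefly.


Forward: 'zehqhez'
Reversed: 'zehqhez'
They are identical.

Yes


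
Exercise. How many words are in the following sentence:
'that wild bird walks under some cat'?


Split into words: that | wild | bird | walks | under | some | cat = 7 words.

7


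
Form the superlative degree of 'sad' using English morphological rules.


Apply superlative formation (double final consonant, add -est): 'sad' -> 'saddest'.

saddest


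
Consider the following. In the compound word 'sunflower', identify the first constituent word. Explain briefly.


Split 'sunflower' into 'sun' + 'flower'. The first part is 'sun'.

sun


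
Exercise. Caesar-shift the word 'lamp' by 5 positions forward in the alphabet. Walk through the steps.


Shift each letter by 5: l -> q, a -> f, m -> r, p -> u. Result: 'qfru'.

qfru


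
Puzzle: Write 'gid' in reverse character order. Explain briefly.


Reverse 'gid' character by character: 'dig'.

dig


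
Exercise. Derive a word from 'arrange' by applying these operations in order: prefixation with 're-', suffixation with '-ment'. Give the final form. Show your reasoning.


Step 1: Add prefix 're-' to 'arrange' = 'rearrange'
Step 2: Add suffix '-ment' to 'rearrange' = 'rearrangement'

rearrangement


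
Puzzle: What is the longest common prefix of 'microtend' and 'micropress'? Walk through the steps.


Compare from the start: 5 characters match: 'micro'. Mismatch at position 6: 't' vs 'p'.

micro


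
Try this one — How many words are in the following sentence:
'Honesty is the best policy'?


Split into words: Honesty | is | the | best | policy = 5 words.

5


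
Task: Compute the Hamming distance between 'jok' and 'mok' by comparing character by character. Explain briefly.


Alignment:
Position 1: 'j' vs 'm' = DIFFER
Position 2: 'o' vs 'o' = match
Position 3: 'k' vs 'k' = match
Total differences: 1

1


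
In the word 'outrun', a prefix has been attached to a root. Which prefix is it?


The word 'outrun' = 'out' (prefix) + 'run' (root). The prefix is 'out'.

out


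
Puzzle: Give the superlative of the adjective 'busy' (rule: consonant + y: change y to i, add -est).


Apply superlative formation (consonant + y: change y to i, add -est): 'busy' -> 'busiest'.

busiest


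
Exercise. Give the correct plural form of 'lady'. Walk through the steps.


Apply rule: Change -y to -ies (consonant + y). 'lady' becomes 'ladies'.

ladies


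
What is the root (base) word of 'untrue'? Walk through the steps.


Remove prefix 'un' from 'untrue' to get root 'true'.

true


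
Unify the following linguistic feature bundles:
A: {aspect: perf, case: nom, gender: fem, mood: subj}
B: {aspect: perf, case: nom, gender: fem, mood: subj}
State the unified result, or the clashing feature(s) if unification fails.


Compare features:
aspect: A=perf vs B=perf -> unified: perf
case: A=nom vs B=nom -> unified: nom
gender: A=fem vs B=fem -> unified: fem
mood: A=subj vs B=subj -> unified: subj
No clashes found.

Unified: {aspect: perf, case: nom, gender: fem, mood: subj}


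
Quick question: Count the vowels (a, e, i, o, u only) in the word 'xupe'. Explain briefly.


Vowels in 'xupe': u, e = 2 vowels.

2


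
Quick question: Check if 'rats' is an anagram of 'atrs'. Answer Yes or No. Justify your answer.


Sorted letters of 'rats': 'arst'
Sorted letters of 'atrs': 'arst'
They match.

Yes


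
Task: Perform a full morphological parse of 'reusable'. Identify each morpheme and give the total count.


Step 1: Identify prefix: 're' (meaning: again)
Step 2: Identify root: 'use'
Step 3: Identify suffix(es): 'able'
Decomposition: re- (prefix: again) + use (root) + -able (suffix: capable of)
Total morphemes: 3

3 morphemes (re- (prefix: again) + use (root) + -able (suffix: capable of))


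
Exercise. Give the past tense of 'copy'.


Apply rule: Change -y to -ied. 'copy' becomes 'copied'.

copied


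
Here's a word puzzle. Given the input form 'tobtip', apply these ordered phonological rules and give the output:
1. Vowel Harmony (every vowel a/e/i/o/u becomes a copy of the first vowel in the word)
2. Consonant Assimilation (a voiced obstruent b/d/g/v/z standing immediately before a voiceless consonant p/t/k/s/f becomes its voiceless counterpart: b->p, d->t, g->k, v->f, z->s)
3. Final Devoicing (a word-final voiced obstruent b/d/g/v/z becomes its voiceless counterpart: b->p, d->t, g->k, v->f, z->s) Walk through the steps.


Starting form: 'tobtip'
Rule 1: Vowel Harmony: all vowels become 'o' (matching first vowel). 'tobtip' -> 'tobtop'
Rule 2: Consonant Assimilation: voiced obstruent before voiceless consonant becomes voiceless ('bt' -> 'pt'). 'tobtop' -> 'toptop'
Rule 3: Final Devoicing: final consonant 'p' is not one of the voiced obstruents b/d/g/v/z. No change.
Final form: 'toptop'

toptop


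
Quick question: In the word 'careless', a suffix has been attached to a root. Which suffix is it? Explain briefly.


The word 'careless' = 'care' (root) + '-less' (suffix). The suffix is '-less'.

less


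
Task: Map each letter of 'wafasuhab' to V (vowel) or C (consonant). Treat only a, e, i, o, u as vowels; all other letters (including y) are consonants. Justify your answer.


Letter mapping: w = C, a = V, f = C, a = V, s = C, u = V, h = C, a = V, b = C.

CVCVCVCVC


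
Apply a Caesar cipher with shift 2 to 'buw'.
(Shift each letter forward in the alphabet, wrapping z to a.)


Shift each letter by 2: b -> d, u -> w, w -> y. Result: 'dwy'.

dwy


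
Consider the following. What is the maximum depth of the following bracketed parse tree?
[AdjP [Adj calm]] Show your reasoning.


Count bracket nesting levels:
'[' at pos 0: depth = 1
'[' at pos 6: depth = 2
Maximum depth reached: 2

2


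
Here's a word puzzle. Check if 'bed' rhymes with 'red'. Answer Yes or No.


Rime (stressed vowel + following sounds) of 'bed': -ed = /ɛd/
Rime of 'red': -ed = /ɛd/
/ɛd/ and /ɛd/ are the same ending sound, so the words rhyme.

Yes


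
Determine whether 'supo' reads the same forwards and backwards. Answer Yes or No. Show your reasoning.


Forward: 'supo'
Reversed: 'opus'
They differ.

No


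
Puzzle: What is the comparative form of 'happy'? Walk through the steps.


Apply comparative formation (consonant + y: change y to i, add -er): 'happy' -> 'happier'.

happier


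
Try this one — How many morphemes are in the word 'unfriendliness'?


Decomposition: un- (prefix) + friend (root) + -ly (suffix) + -ness (suffix) = 4 morpheme(s)

4 morphemes


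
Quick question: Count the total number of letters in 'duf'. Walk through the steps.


Spell out 'duf' and number each letter: d(1), u(2), f(3). Total: 3 letters.

3


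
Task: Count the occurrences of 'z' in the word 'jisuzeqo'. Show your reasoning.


Letter 'z' in 'jisuzeqo': found at position(s) 5 = 1 occurrence(s).

1


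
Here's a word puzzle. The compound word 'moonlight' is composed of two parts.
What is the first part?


Split 'moonlight' into 'moon' + 'light'. The first part is 'moon'.

moon


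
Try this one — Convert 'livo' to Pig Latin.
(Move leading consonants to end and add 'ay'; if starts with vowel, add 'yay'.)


'livo': move consonant cluster 'l' to end and add 'ay': 'ivolay'.

ivolay


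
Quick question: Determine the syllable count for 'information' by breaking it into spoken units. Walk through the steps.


Break 'information' into syllables: in-for-ma-tion -> in | for | ma | tion = 4 syllables

4 syllables


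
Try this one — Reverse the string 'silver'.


Reverse 'silver' character by character: 'revlis'.

revlis


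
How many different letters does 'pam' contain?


Unique letters in 'pam': {a, m, p} = 3 distinct letters.

3


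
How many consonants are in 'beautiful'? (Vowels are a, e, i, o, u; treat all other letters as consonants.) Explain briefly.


Consonants in 'beautiful': b, t, f, l = 4 consonants.

4


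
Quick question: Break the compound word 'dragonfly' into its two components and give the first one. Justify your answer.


Split 'dragonfly' into 'dragon' + 'fly'. The first part is 'dragon'.

dragon


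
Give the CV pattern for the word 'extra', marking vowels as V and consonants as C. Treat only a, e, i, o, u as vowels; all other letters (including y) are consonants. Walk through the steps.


Letter mapping: e = V, x = C, t = C, r = C, a = V.

VCCCV


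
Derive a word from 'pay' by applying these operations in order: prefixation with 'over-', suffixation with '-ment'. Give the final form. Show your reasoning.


Step 1: Add prefix 'over-' to 'pay' = 'overpay'
Step 2: Add suffix '-ment' to 'overpay' = 'overpayment'

overpayment


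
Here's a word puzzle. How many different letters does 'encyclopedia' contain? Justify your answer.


Unique letters in 'encyclopedia': {a, c, d, e, i, l, n, o, p, y} = 10 distinct letters.

10


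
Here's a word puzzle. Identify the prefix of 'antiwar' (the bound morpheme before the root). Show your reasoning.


The word 'antiwar' = 'anti' (prefix) + 'war' (root). The prefix is 'anti'.

anti


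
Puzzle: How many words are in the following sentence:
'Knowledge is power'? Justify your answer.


Split into words: Knowledge | is | power = 3 words.

3


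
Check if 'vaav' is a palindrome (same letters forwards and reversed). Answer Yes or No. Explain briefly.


Forward: 'vaav'
Reversed: 'vaav'
They are identical.

Yes


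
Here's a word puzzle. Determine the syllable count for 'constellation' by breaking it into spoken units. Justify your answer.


Break 'constellation' into syllables: con-stel-la-tion -> con | stel | la | tion = 4 syllables

4 syllables


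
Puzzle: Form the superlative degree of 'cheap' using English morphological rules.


Apply superlative formation (add -est): 'cheap' -> 'cheapest'.

cheapest


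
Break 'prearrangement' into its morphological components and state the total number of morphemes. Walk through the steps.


Step 1: Identify prefix: 'pre' (meaning: before)
Step 2: Identify root: 'arrange'
Step 3: Identify suffix(es): 'ment'
Decomposition: pre- (prefix: before) + arrange (root) + -ment (suffix: action/result)
Total morphemes: 3

3 morphemes (pre- (prefix: before) + arrange (root) + -ment (suffix: action/result))


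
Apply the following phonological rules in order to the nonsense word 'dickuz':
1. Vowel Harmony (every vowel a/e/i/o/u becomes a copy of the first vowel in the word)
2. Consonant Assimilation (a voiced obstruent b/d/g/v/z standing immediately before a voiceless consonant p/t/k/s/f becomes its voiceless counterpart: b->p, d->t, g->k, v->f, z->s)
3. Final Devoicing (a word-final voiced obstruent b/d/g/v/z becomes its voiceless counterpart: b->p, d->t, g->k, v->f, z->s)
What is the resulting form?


Starting form: 'dickuz'
Rule 1: Vowel Harmony: all vowels become 'i' (matching first vowel). 'dickuz' -> 'dickiz'
Rule 2: Consonant Assimilation: no voiced obstruent (b/d/g/v/z) stands immediately before a voiceless consonant (p/t/k/s/f). No change.
Rule 3: Final Devoicing: word-final voiced obstruent 'z' becomes voiceless 's'. 'dickiz' -> 'dickis'
Final form: 'dickis'

dickis


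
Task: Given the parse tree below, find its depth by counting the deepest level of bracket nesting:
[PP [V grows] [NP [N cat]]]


Count bracket nesting levels:
'[' at pos 0: depth = 1
'[' at pos 4: depth = 2
'[' at pos 14: depth = 2
'[' at pos 18: depth = 3
Maximum depth reached: 3

3


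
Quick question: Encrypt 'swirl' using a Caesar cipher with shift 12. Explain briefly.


Shift each letter by 12: s -> e, w -> i, i -> u, r -> d, l -> x. Result: 'eiudx'.

eiudx


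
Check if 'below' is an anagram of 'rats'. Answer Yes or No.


Sorted letters of 'below': 'below'
Sorted letters of 'rats': 'arst'
They do not match.

No


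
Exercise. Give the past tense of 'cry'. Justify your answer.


Apply rule: Change -y to -ied. 'cry' becomes 'cried'.

cried


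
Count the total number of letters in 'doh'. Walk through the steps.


Spell out 'doh' and number each letter: d(1), o(2), h(3). Total: 3 letters.

3


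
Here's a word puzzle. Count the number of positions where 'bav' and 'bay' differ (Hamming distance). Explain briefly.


Alignment:
Position 1: 'b' vs 'b' = match
Position 2: 'a' vs 'a' = match
Position 3: 'v' vs 'y' = DIFFER
Total differences: 1

1


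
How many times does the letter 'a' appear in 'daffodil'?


Letter 'a' in 'daffodil': found at position(s) 2 = 1 occurrence(s).

1


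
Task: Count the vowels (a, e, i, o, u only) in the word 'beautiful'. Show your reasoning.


Vowels in 'beautiful': e, a, u, i, u = 5 vowels.

5


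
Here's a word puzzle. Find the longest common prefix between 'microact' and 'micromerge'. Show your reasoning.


Compare from the start: 5 characters match: 'micro'. Mismatch at position 6: 'a' vs 'm'.

micro


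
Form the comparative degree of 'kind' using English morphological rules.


Apply comparative formation (add -er): 'kind' -> 'kinder'.

kinder


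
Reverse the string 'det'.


Reverse 'det' character by character: 'ted'.

ted


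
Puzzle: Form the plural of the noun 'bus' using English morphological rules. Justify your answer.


Apply rule: Add -es (sibilant/fricative ending). 'bus' becomes 'buses'.

buses


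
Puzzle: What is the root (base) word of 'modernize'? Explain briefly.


Remove suffix '-ize' from 'modernize' to get root 'modern'.

modern


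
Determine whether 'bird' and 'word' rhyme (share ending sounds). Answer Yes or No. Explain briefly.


Rime (stressed vowel + following sounds) of 'bird': -ird = /ɜːrd/
Rime of 'word': -ord = /ɜːrd/
/ɜːrd/ and /ɜːrd/ are the same ending sound, so the words rhyme.

Yes


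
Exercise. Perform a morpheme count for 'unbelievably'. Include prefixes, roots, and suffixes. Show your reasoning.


Decomposition: un- (prefix) + believe (root) + -able (suffix) + -ly (suffix) = 4 morpheme(s)

4 morphemes


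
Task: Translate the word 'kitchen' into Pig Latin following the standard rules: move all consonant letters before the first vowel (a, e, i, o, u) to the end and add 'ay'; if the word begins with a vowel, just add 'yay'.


'kitchen': move consonant cluster 'k' to end and add 'ay': 'itchenkay'.

itchenkay


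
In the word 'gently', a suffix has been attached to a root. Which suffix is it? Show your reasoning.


The word 'gently' = 'gentle' (root) + '-ly' (suffix). The suffix is '-ly'.

ly


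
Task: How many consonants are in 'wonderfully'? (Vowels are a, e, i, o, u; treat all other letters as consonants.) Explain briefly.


Consonants in 'wonderfully': w, n, d, r, f, l, l, y = 8 consonants.

8


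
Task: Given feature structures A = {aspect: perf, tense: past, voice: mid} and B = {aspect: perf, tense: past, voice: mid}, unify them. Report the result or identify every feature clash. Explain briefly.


Compare features:
aspect: A=perf vs B=perf -> unified: perf
tense: A=past vs B=past -> unified: past
voice: A=mid vs B=mid -> unified: mid
No clashes found.

Unified: {aspect: perf, tense: past, voice: mid}


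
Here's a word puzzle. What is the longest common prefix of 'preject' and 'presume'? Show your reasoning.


Compare from the start: 3 characters match: 'pre'. Mismatch at position 4: 'j' vs 's'.

pre


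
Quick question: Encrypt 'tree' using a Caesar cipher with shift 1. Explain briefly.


Shift each letter by 1: t -> u, r -> s, e -> f, e -> f. Result: 'usff'.

usff


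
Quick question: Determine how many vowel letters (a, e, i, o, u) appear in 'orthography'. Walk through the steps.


Vowels in 'orthography': o, o, a = 3 vowels.

3


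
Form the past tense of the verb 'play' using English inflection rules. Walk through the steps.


Apply rule: Add -ed. 'play' becomes 'played'.

played


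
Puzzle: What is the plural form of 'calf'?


Apply rule: Change -f to -ves. 'calf' becomes 'calves'.

calves


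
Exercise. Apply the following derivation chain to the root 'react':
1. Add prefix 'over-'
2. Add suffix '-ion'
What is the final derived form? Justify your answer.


Step 1: Add prefix 'over-' to 'react' = 'overreact'
Step 2: Add suffix '-ion' to 'overreact' = 'overreaction'

overreaction


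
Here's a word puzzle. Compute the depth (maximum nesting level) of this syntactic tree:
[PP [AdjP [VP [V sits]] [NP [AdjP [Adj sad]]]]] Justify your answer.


Count bracket nesting levels:
'[' at pos 0: depth = 1
'[' at pos 4: depth = 2
'[' at pos 10: depth = 3
'[' at pos 14: depth = 4
'[' at pos 24: depth = 3
'[' at pos 28: depth = 4
'[' at pos 34: depth = 5
Maximum depth reached: 5

5


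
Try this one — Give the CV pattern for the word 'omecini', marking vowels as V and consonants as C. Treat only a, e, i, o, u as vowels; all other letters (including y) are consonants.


Letter mapping: o = V, m = C, e = V, c = C, i = V, n = C, i = V.

VCVCVCV


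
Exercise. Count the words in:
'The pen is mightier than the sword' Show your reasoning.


Split into words: The | pen | is | mightier | than | the | sword = 7 words.

7


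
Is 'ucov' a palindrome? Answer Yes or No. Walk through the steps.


Forward: 'ucov'
Reversed: 'vocu'
They differ.

No


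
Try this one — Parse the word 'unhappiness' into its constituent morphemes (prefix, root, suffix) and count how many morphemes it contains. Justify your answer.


Step 1: Identify prefix: 'un' (meaning: not/reverse)
Step 2: Identify root: 'happy'
Step 3: Identify suffix(es): 'ness'
Decomposition: un- (prefix: not/reverse) + happy (root) + -ness (suffix: state of)
Total morphemes: 3

3 morphemes (un- (prefix: not/reverse) + happy (root) + -ness (suffix: state of))


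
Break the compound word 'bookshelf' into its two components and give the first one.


Split 'bookshelf' into 'book' + 'shelf'. The first part is 'book'.

book


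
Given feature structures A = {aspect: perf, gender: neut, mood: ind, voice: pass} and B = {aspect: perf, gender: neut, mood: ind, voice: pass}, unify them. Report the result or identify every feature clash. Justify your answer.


Compare features:
aspect: A=perf vs B=perf -> unified: perf
gender: A=neut vs B=neut -> unified: neut
mood: A=ind vs B=ind -> unified: ind
voice: A=pass vs B=pass -> unified: pass
No clashes found.

Unified: {aspect: perf, gender: neut, mood: ind, voice: pass}


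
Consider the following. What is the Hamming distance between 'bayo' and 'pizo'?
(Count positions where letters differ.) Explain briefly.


Alignment:
Position 1: 'b' vs 'p' = DIFFER
Position 2: 'a' vs 'i' = DIFFER
Position 3: 'y' vs 'z' = DIFFER
Position 4: 'o' vs 'o' = match
Total differences: 3

3


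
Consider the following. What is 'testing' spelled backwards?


Reverse 'testing' character by character: 'gnitset'.

gnitset


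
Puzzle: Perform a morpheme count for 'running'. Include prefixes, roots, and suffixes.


Decomposition: run (root) + -ing (suffix) = 2 morpheme(s)

2 morphemes
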